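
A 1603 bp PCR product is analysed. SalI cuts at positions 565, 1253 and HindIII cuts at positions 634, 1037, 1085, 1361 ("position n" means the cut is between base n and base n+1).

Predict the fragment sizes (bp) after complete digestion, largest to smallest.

565, 403, 242, 168, 108, 69, 48 bp

Combined cut positions (sorted): 565, 634, 1037, 1085, 1253, 1361.
Linear molecule, 6 cuts → 7 fragments:
  565 − 0 = 565 bp
  634 − 565 = 69 bp
  1037 − 634 = 403 bp
  1085 − 1037 = 48 bp
  1253 − 1085 = 168 bp
  1361 − 1253 = 108 bp
  1603 − 1361 = 242 bp
Sorted largest to smallest: 565, 403, 242, 168, 108, 69, 48 bp.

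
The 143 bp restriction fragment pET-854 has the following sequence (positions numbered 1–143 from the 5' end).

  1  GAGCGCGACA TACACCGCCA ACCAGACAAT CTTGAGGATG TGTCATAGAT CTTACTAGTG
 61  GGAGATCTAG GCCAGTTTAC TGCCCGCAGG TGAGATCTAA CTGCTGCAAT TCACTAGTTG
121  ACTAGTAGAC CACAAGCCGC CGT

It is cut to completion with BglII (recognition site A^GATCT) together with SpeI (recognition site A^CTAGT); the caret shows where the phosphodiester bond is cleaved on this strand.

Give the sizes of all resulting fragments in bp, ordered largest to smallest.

BglII sites (AGATCT) start at positions 47, 63, 93.
BglII cuts after the first base of each site, so after positions 47, 63, 93.
SpeI sites (ACTAGT) start at positions 54, 113, 121.
SpeI cuts after the first base of each site, so after positions 54, 113, 121.
Combined cut positions: 47, 54, 63, 93, 113, 121.
Linear molecule, 6 cuts → 7 fragments:
  1–47 → 47 bp
  48–54 → 7 bp
  55–63 → 9 bp
  64–93 → 30 bp
  94–113 → 20 bp
  114–121 → 8 bp
  122–143 → 22 bp
Sorted largest to smallest: 47, 30, 22, 20, 9, 8, 7 bp.

47, 30, 22, 20, 9, 8, 7 bp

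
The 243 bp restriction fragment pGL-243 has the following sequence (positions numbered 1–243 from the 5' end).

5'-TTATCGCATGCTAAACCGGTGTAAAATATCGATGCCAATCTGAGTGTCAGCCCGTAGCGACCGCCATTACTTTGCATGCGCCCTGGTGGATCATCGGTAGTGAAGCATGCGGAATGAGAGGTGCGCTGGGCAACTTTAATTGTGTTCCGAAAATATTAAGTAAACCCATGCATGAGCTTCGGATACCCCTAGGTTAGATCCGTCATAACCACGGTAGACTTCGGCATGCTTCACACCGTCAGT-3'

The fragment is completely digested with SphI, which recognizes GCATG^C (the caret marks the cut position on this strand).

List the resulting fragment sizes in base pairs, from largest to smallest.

119, 68, 31, 15, 10 bp

SphI sites (GCATGC) start at positions 6, 74, 105, 224.
SphI cuts after base 5 of each site (before the last base), so after positions 10, 78, 109, 228.
Linear molecule, 4 cuts → 5 fragments:
  1–10 → 10 bp
  11–78 → 68 bp
  79–109 → 31 bp
  110–228 → 119 bp
  229–243 → 15 bp
Sorted largest to smallest: 119, 68, 31, 15, 10 bp.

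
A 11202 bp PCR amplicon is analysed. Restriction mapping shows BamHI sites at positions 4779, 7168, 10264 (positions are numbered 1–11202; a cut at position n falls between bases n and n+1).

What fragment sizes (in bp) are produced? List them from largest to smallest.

Linear molecule, 3 cuts → 4 fragments:
  4779 − 0 = 4779 bp
  7168 − 4779 = 2389 bp
  10264 − 7168 = 3096 bp
  11202 − 10264 = 938 bp
Sorted largest to smallest: 4779, 3096, 2389, 938 bp.

4779, 3096, 2389, 938 bp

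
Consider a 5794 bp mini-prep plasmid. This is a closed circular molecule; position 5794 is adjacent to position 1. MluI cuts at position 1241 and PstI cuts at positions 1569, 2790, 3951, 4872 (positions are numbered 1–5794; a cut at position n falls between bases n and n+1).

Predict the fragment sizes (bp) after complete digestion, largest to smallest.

2163, 1221, 1161, 921, 328 bp

Combined cut positions (sorted): 1241, 1569, 2790, 3951, 4872.
Circular molecule, 5 cuts → 5 fragments:
  1569 − 1241 = 328 bp
  2790 − 1569 = 1221 bp
  3951 − 2790 = 1161 bp
  4872 − 3951 = 921 bp
  wrap: 5794 − 4872 + 1241 = 2163 bp
Sorted largest to smallest: 2163, 1221, 1161, 921, 328 bp.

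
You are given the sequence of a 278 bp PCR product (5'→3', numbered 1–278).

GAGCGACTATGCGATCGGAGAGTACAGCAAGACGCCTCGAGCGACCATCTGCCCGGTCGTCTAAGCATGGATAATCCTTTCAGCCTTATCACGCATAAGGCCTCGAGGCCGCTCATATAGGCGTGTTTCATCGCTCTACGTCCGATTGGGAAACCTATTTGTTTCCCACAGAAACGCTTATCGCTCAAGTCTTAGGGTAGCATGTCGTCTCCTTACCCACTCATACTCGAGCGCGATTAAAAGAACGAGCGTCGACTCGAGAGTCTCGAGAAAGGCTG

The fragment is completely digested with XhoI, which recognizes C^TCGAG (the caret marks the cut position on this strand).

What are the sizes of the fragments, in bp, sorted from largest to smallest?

XhoI sites (CTCGAG) start at positions 36, 102, 226, 256, 265.
XhoI cuts after the first base of each site, so after positions 36, 102, 226, 256, 265.
Linear molecule, 5 cuts → 6 fragments:
  1–36 → 36 bp
  37–102 → 66 bp
  103–226 → 124 bp
  227–256 → 30 bp
  257–265 → 9 bp
  266–278 → 13 bp
Sorted largest to smallest: 124, 66, 36, 30, 13, 9 bp.

124, 66, 36, 30, 13, 9 bp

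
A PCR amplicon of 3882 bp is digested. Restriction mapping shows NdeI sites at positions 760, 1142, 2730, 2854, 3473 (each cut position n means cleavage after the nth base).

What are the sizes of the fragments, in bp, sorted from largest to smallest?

Linear molecule, 5 cuts → 6 fragments:
  760 − 0 = 760 bp
  1142 − 760 = 382 bp
  2730 − 1142 = 1588 bp
  2854 − 2730 = 124 bp
  3473 − 2854 = 619 bp
  3882 − 3473 = 409 bp
Sorted largest to smallest: 1588, 760, 619, 409, 382, 124 bp.

1588, 760, 619, 409, 382, 124 bp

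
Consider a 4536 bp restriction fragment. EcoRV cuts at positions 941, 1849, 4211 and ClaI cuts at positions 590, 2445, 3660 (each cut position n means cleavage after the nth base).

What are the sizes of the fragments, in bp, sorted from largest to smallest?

1215, 908, 596, 590, 551, 351, 325 bp

Combined cut positions (sorted): 590, 941, 1849, 2445, 3660, 4211.
Linear molecule, 6 cuts → 7 fragments:
  590 − 0 = 590 bp
  941 − 590 = 351 bp
  1849 − 941 = 908 bp
  2445 − 1849 = 596 bp
  3660 − 2445 = 1215 bp
  4211 − 3660 = 551 bp
  4536 − 4211 = 325 bp
Sorted largest to smallest: 1215, 908, 596, 590, 551, 351, 325 bp.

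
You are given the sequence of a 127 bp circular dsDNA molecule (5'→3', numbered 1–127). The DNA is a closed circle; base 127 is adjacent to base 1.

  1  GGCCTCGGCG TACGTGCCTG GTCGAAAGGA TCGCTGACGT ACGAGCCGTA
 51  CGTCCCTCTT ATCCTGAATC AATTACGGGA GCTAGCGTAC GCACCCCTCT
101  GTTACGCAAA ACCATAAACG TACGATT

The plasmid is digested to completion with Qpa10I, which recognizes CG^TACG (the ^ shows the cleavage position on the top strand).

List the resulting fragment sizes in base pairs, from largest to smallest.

Qpa10I sites (CGTACG) start at positions 9, 38, 47, 86, 119.
Qpa10I cuts after base 2 of each site, so after positions 10, 39, 48, 87, 120.
Circular molecule, 5 cuts → 5 fragments:
  11–39 → 29 bp
  40–48 → 9 bp
  49–87 → 39 bp
  88–120 → 33 bp
  121–127 then 1–10 → 7 + 10 = 17 bp
Sorted largest to smallest: 39, 33, 29, 17, 9 bp.

39, 33, 29, 17, 9 bp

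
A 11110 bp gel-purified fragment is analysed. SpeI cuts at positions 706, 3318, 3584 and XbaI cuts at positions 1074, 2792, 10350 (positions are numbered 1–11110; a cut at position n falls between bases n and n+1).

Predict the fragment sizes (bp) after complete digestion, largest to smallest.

6766, 1718, 760, 706, 526, 368, 266 bp

Combined cut positions (sorted): 706, 1074, 2792, 3318, 3584, 10350.
Linear molecule, 6 cuts → 7 fragments:
  706 − 0 = 706 bp
  1074 − 706 = 368 bp
  2792 − 1074 = 1718 bp
  3318 − 2792 = 526 bp
  3584 − 3318 = 266 bp
  10350 − 3584 = 6766 bp
  11110 − 10350 = 760 bp
Sorted largest to smallest: 6766, 1718, 760, 706, 526, 368, 266 bp.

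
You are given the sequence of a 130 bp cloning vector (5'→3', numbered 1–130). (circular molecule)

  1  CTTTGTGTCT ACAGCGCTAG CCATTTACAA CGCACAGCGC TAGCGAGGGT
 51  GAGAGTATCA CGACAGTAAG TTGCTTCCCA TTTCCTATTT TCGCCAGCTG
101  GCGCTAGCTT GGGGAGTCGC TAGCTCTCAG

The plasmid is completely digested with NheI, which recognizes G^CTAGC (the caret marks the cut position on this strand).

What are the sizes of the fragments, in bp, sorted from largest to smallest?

NheI sites (GCTAGC) start at positions 16, 39, 103, 119.
NheI cuts after the first base of each site, so after positions 16, 39, 103, 119.
Circular molecule, 4 cuts → 4 fragments:
  17–39 → 23 bp
  40–103 → 64 bp
  104–119 → 16 bp
  120–130 then 1–16 → 11 + 16 = 27 bp
Sorted largest to smallest: 64, 27, 23, 16 bp.

64, 27, 23, 16 bp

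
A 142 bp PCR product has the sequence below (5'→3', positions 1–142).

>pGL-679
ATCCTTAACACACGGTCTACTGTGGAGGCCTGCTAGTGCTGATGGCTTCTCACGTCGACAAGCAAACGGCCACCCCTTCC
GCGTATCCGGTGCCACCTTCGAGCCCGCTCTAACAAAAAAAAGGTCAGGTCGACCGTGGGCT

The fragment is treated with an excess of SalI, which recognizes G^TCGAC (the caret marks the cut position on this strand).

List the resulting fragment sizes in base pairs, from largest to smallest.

SalI sites (GTCGAC) start at positions 54, 129.
SalI cuts after the first base of each site, so after positions 54, 129.
Linear molecule, 2 cuts → 3 fragments:
  1–54 → 54 bp
  55–129 → 75 bp
  130–142 → 13 bp
Sorted largest to smallest: 75, 54, 13 bp.

75, 54, 13 bp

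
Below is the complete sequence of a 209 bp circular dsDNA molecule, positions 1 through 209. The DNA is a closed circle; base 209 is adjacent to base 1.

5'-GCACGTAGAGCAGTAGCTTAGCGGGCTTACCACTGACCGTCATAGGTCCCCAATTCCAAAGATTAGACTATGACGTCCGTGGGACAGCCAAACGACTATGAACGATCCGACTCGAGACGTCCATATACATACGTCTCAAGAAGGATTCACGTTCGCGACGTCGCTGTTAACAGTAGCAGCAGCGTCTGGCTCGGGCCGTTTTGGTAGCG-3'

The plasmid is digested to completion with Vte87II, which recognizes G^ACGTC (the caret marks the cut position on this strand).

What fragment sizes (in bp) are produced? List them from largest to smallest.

Vte87II sites (GACGTC) start at positions 72, 116, 157.
Vte87II cuts after the first base of each site, so after positions 72, 116, 157.
Circular molecule, 3 cuts → 3 fragments:
  73–116 → 44 bp
  117–157 → 41 bp
  158–209 then 1–72 → 52 + 72 = 124 bp
Sorted largest to smallest: 124, 44, 41 bp.

124, 44, 41 bp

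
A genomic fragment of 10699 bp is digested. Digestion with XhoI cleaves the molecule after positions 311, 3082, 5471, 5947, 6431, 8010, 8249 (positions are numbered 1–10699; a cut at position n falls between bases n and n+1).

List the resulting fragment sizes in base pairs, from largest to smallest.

Linear molecule, 7 cuts → 8 fragments:
  311 − 0 = 311 bp
  3082 − 311 = 2771 bp
  5471 − 3082 = 2389 bp
  5947 − 5471 = 476 bp
  6431 − 5947 = 484 bp
  8010 − 6431 = 1579 bp
  8249 − 8010 = 239 bp
  10699 − 8249 = 2450 bp
Sorted largest to smallest: 2771, 2450, 2389, 1579, 484, 476, 311, 239 bp.

2771, 2450, 2389, 1579, 484, 476, 311, 239 bp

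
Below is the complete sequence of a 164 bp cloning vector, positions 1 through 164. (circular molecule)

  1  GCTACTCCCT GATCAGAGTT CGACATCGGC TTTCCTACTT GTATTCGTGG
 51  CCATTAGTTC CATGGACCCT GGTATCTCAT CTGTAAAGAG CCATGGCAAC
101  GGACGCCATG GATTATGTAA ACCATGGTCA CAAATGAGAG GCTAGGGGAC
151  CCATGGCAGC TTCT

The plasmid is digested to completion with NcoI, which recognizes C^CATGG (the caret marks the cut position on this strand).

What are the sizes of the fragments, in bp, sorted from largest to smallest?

73, 31, 29, 16, 15 bp

NcoI sites (CCATGG) start at positions 60, 91, 106, 122, 151.
NcoI cuts after the first base of each site, so after positions 60, 91, 106, 122, 151.
Circular molecule, 5 cuts → 5 fragments:
  61–91 → 31 bp
  92–106 → 15 bp
  107–122 → 16 bp
  123–151 → 29 bp
  152–164 then 1–60 → 13 + 60 = 73 bp
Sorted largest to smallest: 73, 31, 29, 16, 15 bp.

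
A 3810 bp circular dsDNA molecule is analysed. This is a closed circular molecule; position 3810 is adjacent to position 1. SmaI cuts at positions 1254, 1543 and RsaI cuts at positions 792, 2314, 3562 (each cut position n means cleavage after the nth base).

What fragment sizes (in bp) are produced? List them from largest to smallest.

Combined cut positions (sorted): 792, 1254, 1543, 2314, 3562.
Circular molecule, 5 cuts → 5 fragments:
  1254 − 792 = 462 bp
  1543 − 1254 = 289 bp
  2314 − 1543 = 771 bp
  3562 − 2314 = 1248 bp
  wrap: 3810 − 3562 + 792 = 1040 bp
Sorted largest to smallest: 1248, 1040, 771, 462, 289 bp.

1248, 1040, 771, 462, 289 bp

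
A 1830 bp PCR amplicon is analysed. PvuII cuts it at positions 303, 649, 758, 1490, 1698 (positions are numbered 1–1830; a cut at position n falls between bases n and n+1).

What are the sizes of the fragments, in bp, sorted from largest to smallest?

Linear molecule, 5 cuts → 6 fragments:
  303 − 0 = 303 bp
  649 − 303 = 346 bp
  758 − 649 = 109 bp
  1490 − 758 = 732 bp
  1698 − 1490 = 208 bp
  1830 − 1698 = 132 bp
Sorted largest to smallest: 732, 346, 303, 208, 132, 109 bp.

732, 346, 303, 208, 132, 109 bp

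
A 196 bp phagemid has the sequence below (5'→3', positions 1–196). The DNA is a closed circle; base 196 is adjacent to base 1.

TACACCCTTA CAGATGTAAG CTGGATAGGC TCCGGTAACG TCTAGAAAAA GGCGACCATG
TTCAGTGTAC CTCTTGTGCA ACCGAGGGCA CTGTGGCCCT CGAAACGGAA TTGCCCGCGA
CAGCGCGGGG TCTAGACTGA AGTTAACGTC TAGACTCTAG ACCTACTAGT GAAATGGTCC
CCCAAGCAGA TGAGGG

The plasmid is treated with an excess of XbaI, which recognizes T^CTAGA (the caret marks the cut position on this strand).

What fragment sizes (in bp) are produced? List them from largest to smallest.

90, 81, 18, 7 bp

XbaI sites (TCTAGA) start at positions 41, 131, 149, 156.
XbaI cuts after the first base of each site, so after positions 41, 131, 149, 156.
Circular molecule, 4 cuts → 4 fragments:
  42–131 → 90 bp
  132–149 → 18 bp
  150–156 → 7 bp
  157–196 then 1–41 → 40 + 41 = 81 bp
Sorted largest to smallest: 90, 81, 18, 7 bp.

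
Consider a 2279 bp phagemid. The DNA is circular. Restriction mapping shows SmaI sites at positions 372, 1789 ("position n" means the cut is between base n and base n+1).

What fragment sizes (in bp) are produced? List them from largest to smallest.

1417, 862 bp

Circular molecule, 2 cuts → 2 fragments:
  1789 − 372 = 1417 bp
  wrap: 2279 − 1789 + 372 = 862 bp
Sorted largest to smallest: 1417, 862 bp.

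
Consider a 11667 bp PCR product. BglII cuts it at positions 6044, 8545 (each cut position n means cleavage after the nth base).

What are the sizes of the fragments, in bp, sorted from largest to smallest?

Linear molecule, 2 cuts → 3 fragments:
  6044 − 0 = 6044 bp
  8545 − 6044 = 2501 bp
  11667 − 8545 = 3122 bp
Sorted largest to smallest: 6044, 3122, 2501 bp.

6044, 3122, 2501 bp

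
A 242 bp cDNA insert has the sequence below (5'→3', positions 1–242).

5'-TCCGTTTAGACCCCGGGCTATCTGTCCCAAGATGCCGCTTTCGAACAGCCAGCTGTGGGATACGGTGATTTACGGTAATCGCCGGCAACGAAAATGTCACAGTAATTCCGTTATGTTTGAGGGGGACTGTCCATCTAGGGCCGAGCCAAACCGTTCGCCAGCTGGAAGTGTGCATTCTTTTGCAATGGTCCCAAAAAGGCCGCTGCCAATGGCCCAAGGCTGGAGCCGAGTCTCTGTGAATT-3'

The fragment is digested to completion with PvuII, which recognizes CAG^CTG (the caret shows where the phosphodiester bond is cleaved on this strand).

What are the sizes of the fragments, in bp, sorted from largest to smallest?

PvuII sites (CAGCTG) start at positions 50, 159.
PvuII cuts after base 3 of each site, so after positions 52, 161.
Linear molecule, 2 cuts → 3 fragments:
  1–52 → 52 bp
  53–161 → 109 bp
  162–242 → 81 bp
Sorted largest to smallest: 109, 81, 52 bp.

109, 81, 52 bp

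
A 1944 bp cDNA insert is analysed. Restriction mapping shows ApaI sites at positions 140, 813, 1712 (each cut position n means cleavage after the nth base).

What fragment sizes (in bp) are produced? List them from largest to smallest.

899, 673, 232, 140 bp

Linear molecule, 3 cuts → 4 fragments:
  140 − 0 = 140 bp
  813 − 140 = 673 bp
  1712 − 813 = 899 bp
  1944 − 1712 = 232 bp
Sorted largest to smallest: 899, 673, 232, 140 bp.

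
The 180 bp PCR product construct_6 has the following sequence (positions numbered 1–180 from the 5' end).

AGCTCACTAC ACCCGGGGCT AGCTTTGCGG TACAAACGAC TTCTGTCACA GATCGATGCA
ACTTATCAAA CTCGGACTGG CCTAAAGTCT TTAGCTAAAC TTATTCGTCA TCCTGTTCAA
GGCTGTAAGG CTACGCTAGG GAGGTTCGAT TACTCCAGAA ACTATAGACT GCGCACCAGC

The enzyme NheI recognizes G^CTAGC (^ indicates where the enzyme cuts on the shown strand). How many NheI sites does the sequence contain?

GCTAGC occurs starting at position 18.
NheI cuts at 1 site.

1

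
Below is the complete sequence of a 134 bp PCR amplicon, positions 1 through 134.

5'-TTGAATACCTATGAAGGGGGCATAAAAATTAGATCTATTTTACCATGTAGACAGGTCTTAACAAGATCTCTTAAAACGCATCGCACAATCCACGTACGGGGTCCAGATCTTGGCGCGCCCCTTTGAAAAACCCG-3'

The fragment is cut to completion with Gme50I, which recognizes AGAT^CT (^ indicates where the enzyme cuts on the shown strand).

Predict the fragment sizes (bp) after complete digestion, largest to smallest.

41, 34, 33, 26 bp

Gme50I sites (AGATCT) start at positions 31, 64, 105.
Gme50I cuts after base 4 of each site, so after positions 34, 67, 108.
Linear molecule, 3 cuts → 4 fragments:
  1–34 → 34 bp
  35–67 → 33 bp
  68–108 → 41 bp
  109–134 → 26 bp
Sorted largest to smallest: 41, 34, 33, 26 bp.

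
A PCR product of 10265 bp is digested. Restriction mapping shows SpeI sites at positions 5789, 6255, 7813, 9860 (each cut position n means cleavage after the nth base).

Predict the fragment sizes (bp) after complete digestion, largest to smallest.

5789, 2047, 1558, 466, 405 bp

Linear molecule, 4 cuts → 5 fragments:
  5789 − 0 = 5789 bp
  6255 − 5789 = 466 bp
  7813 − 6255 = 1558 bp
  9860 − 7813 = 2047 bp
  10265 − 9860 = 405 bp
Sorted largest to smallest: 5789, 2047, 1558, 466, 405 bp.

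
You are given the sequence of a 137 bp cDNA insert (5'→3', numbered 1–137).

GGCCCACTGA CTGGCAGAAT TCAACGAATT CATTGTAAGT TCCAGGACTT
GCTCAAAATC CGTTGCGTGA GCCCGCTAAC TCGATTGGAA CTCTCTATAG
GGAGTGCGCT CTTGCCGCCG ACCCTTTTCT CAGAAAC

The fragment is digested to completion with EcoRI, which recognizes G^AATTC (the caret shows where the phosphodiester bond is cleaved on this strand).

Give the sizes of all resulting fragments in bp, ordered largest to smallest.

EcoRI sites (GAATTC) start at positions 17, 26.
EcoRI cuts after the first base of each site, so after positions 17, 26.
Linear molecule, 2 cuts → 3 fragments:
  1–17 → 17 bp
  18–26 → 9 bp
  27–137 → 111 bp
Sorted largest to smallest: 111, 17, 9 bp.

111, 17, 9 bp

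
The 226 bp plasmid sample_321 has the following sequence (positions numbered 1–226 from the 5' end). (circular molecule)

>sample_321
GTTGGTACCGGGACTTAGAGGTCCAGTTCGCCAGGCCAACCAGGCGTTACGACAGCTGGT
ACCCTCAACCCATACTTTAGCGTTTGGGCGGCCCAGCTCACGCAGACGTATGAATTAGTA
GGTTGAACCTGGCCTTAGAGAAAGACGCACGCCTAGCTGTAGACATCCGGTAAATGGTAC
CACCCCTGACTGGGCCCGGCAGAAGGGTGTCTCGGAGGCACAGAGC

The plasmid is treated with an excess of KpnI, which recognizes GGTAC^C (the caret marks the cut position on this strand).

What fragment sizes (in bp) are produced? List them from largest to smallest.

KpnI sites (GGTACC) start at positions 4, 58, 176.
KpnI cuts after base 5 of each site (before the last base), so after positions 8, 62, 180.
Circular molecule, 3 cuts → 3 fragments:
  9–62 → 54 bp
  63–180 → 118 bp
  181–226 then 1–8 → 46 + 8 = 54 bp
Sorted largest to smallest: 118, 54, 54 bp.

118, 54, 54 bp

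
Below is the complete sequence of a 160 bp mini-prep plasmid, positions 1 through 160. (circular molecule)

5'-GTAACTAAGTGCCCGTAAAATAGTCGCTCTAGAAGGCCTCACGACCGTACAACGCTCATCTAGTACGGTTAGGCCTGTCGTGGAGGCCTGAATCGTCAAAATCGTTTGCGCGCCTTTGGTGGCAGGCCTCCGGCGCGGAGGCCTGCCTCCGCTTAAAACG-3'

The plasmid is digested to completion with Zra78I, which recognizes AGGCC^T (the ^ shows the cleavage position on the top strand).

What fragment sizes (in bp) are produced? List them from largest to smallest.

55, 40, 37, 15, 13 bp

Zra78I sites (AGGCCT) start at positions 34, 71, 84, 124, 139.
Zra78I cuts after base 5 of each site (before the last base), so after positions 38, 75, 88, 128, 143.
Circular molecule, 5 cuts → 5 fragments:
  39–75 → 37 bp
  76–88 → 13 bp
  89–128 → 40 bp
  129–143 → 15 bp
  144–160 then 1–38 → 17 + 38 = 55 bp
Sorted largest to smallest: 55, 40, 37, 15, 13 bp.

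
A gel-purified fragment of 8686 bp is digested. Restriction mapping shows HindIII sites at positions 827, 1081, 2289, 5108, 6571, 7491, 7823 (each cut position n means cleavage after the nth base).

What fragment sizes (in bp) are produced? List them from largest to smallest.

2819, 1463, 1208, 920, 863, 827, 332, 254 bp

Linear molecule, 7 cuts → 8 fragments:
  827 − 0 = 827 bp
  1081 − 827 = 254 bp
  2289 − 1081 = 1208 bp
  5108 − 2289 = 2819 bp
  6571 − 5108 = 1463 bp
  7491 − 6571 = 920 bp
  7823 − 7491 = 332 bp
  8686 − 7823 = 863 bp
Sorted largest to smallest: 2819, 1463, 1208, 920, 863, 827, 332, 254 bp.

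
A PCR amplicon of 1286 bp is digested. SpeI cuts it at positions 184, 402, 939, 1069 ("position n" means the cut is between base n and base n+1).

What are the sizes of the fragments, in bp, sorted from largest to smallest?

537, 218, 217, 184, 130 bp

Linear molecule, 4 cuts → 5 fragments:
  184 − 0 = 184 bp
  402 − 184 = 218 bp
  939 − 402 = 537 bp
  1069 − 939 = 130 bp
  1286 − 1069 = 217 bp
Sorted largest to smallest: 537, 218, 217, 184, 130 bp.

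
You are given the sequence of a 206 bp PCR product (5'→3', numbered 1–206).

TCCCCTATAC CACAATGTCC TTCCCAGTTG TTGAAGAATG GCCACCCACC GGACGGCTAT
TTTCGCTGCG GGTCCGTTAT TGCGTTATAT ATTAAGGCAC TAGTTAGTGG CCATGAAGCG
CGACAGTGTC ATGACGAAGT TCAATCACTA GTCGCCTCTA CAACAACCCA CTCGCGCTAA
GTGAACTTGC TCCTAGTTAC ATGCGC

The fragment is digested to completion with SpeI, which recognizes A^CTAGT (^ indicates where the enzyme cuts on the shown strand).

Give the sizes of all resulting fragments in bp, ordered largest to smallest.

99, 59, 48 bp

SpeI sites (ACTAGT) start at positions 99, 147.
SpeI cuts after the first base of each site, so after positions 99, 147.
Linear molecule, 2 cuts → 3 fragments:
  1–99 → 99 bp
  100–147 → 48 bp
  148–206 → 59 bp
Sorted largest to smallest: 99, 59, 48 bp.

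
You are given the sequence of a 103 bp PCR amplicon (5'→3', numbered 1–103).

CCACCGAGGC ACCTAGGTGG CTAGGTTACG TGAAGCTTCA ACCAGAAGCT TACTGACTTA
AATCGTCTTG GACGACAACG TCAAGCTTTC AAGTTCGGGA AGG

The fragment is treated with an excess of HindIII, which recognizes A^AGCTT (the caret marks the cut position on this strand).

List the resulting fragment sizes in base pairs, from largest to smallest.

HindIII sites (AAGCTT) start at positions 33, 46, 83.
HindIII cuts after the first base of each site, so after positions 33, 46, 83.
Linear molecule, 3 cuts → 4 fragments:
  1–33 → 33 bp
  34–46 → 13 bp
  47–83 → 37 bp
  84–103 → 20 bp
Sorted largest to smallest: 37, 33, 20, 13 bp.

37, 33, 20, 13 bp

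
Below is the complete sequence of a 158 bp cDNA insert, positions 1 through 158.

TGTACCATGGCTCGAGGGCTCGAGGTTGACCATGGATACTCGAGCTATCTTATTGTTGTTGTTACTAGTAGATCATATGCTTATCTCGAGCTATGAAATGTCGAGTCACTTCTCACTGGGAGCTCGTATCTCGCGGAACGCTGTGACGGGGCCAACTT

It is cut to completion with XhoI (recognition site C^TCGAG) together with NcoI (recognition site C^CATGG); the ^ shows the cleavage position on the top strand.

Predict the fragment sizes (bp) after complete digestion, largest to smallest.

73, 46, 11, 9, 8, 6, 5 bp

XhoI sites (CTCGAG) start at positions 11, 19, 39, 85.
XhoI cuts after the first base of each site, so after positions 11, 19, 39, 85.
NcoI sites (CCATGG) start at positions 5, 30.
NcoI cuts after the first base of each site, so after positions 5, 30.
Combined cut positions: 5, 11, 19, 30, 39, 85.
Linear molecule, 6 cuts → 7 fragments:
  1–5 → 5 bp
  6–11 → 6 bp
  12–19 → 8 bp
  20–30 → 11 bp
  31–39 → 9 bp
  40–85 → 46 bp
  86–158 → 73 bp
Sorted largest to smallest: 73, 46, 11, 9, 8, 6, 5 bp.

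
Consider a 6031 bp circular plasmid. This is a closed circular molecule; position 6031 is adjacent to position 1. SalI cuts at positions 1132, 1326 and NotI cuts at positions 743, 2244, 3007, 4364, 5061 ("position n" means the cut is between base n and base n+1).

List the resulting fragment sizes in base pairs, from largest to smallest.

1713, 1357, 918, 763, 697, 389, 194 bp

Combined cut positions (sorted): 743, 1132, 1326, 2244, 3007, 4364, 5061.
Circular molecule, 7 cuts → 7 fragments:
  1132 − 743 = 389 bp
  1326 − 1132 = 194 bp
  2244 − 1326 = 918 bp
  3007 − 2244 = 763 bp
  4364 − 3007 = 1357 bp
  5061 − 4364 = 697 bp
  wrap: 6031 − 5061 + 743 = 1713 bp
Sorted largest to smallest: 1713, 1357, 918, 763, 697, 389, 194 bp.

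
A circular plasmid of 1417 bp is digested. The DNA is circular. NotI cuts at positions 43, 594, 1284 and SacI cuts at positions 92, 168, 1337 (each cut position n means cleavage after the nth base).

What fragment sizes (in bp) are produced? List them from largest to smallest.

690, 426, 123, 76, 53, 49 bp

Combined cut positions (sorted): 43, 92, 168, 594, 1284, 1337.
Circular molecule, 6 cuts → 6 fragments:
  92 − 43 = 49 bp
  168 − 92 = 76 bp
  594 − 168 = 426 bp
  1284 − 594 = 690 bp
  1337 − 1284 = 53 bp
  wrap: 1417 − 1337 + 43 = 123 bp
Sorted largest to smallest: 690, 426, 123, 76, 53, 49 bp.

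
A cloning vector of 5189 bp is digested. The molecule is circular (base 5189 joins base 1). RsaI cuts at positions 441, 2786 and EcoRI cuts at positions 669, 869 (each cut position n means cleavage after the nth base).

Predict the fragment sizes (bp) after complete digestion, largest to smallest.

Combined cut positions (sorted): 441, 669, 869, 2786.
Circular molecule, 4 cuts → 4 fragments:
  669 − 441 = 228 bp
  869 − 669 = 200 bp
  2786 − 869 = 1917 bp
  wrap: 5189 − 2786 + 441 = 2844 bp
Sorted largest to smallest: 2844, 1917, 228, 200 bp.

2844, 1917, 228, 200 bp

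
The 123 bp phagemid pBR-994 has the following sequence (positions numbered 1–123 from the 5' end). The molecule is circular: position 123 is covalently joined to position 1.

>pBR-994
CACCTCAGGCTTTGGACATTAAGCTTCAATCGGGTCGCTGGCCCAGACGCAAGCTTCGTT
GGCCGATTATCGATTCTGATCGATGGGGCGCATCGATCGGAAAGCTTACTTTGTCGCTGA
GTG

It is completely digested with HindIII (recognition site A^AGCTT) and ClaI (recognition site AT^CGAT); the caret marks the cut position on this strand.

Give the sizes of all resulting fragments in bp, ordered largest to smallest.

HindIII sites (AAGCTT) start at positions 21, 51, 102.
HindIII cuts after the first base of each site, so after positions 21, 51, 102.
ClaI sites (ATCGAT) start at positions 69, 79, 92.
ClaI cuts after base 2 of each site, so after positions 70, 80, 93.
Combined cut positions: 21, 51, 70, 80, 93, 102.
Circular molecule, 6 cuts → 6 fragments:
  22–51 → 30 bp
  52–70 → 19 bp
  71–80 → 10 bp
  81–93 → 13 bp
  94–102 → 9 bp
  103–123 then 1–21 → 21 + 21 = 42 bp
Sorted largest to smallest: 42, 30, 19, 13, 10, 9 bp.

42, 30, 19, 13, 10, 9 bp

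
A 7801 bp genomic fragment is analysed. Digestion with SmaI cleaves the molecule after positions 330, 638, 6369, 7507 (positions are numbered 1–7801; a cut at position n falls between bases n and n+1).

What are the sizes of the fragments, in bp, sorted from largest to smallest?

Linear molecule, 4 cuts → 5 fragments:
  330 − 0 = 330 bp
  638 − 330 = 308 bp
  6369 − 638 = 5731 bp
  7507 − 6369 = 1138 bp
  7801 − 7507 = 294 bp
Sorted largest to smallest: 5731, 1138, 330, 308, 294 bp.

5731, 1138, 330, 308, 294 bp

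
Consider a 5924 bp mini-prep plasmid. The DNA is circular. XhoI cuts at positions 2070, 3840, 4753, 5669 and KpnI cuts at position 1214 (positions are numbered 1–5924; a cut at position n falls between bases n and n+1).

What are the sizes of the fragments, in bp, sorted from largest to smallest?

Combined cut positions (sorted): 1214, 2070, 3840, 4753, 5669.
Circular molecule, 5 cuts → 5 fragments:
  2070 − 1214 = 856 bp
  3840 − 2070 = 1770 bp
  4753 − 3840 = 913 bp
  5669 − 4753 = 916 bp
  wrap: 5924 − 5669 + 1214 = 1469 bp
Sorted largest to smallest: 1770, 1469, 916, 913, 856 bp.

1770, 1469, 916, 913, 856 bp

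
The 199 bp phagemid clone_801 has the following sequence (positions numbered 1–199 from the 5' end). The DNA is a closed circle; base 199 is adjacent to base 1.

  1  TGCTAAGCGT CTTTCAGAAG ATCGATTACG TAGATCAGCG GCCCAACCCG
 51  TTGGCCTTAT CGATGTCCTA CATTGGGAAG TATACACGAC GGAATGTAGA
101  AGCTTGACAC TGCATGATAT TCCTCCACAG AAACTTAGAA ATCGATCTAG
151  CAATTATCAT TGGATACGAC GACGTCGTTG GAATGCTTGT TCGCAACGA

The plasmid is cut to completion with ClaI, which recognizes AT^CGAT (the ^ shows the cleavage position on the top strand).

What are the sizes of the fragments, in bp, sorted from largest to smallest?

ClaI sites (ATCGAT) start at positions 21, 59, 141.
ClaI cuts after base 2 of each site, so after positions 22, 60, 142.
Circular molecule, 3 cuts → 3 fragments:
  23–60 → 38 bp
  61–142 → 82 bp
  143–199 then 1–22 → 57 + 22 = 79 bp
Sorted largest to smallest: 82, 79, 38 bp.

82, 79, 38 bp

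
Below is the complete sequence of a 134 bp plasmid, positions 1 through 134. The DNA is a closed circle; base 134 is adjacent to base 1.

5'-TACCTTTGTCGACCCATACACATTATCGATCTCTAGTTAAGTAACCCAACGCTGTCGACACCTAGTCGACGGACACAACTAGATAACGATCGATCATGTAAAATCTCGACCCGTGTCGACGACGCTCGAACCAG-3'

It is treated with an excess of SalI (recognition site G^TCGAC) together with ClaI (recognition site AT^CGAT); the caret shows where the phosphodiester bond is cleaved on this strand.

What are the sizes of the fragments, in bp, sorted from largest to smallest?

SalI sites (GTCGAC) start at positions 8, 54, 65, 115.
SalI cuts after the first base of each site, so after positions 8, 54, 65, 115.
ClaI sites (ATCGAT) start at positions 25, 89.
ClaI cuts after base 2 of each site, so after positions 26, 90.
Combined cut positions: 8, 26, 54, 65, 90, 115.
Circular molecule, 6 cuts → 6 fragments:
  9–26 → 18 bp
  27–54 → 28 bp
  55–65 → 11 bp
  66–90 → 25 bp
  91–115 → 25 bp
  116–134 then 1–8 → 19 + 8 = 27 bp
Sorted largest to smallest: 28, 27, 25, 25, 18, 11 bp.

28, 27, 25, 25, 18, 11 bp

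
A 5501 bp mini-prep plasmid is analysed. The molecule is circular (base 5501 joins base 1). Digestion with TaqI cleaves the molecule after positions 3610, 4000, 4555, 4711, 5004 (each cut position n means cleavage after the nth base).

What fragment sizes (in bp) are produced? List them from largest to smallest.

Circular molecule, 5 cuts → 5 fragments:
  4000 − 3610 = 390 bp
  4555 − 4000 = 555 bp
  4711 − 4555 = 156 bp
  5004 − 4711 = 293 bp
  wrap: 5501 − 5004 + 3610 = 4107 bp
Sorted largest to smallest: 4107, 555, 390, 293, 156 bp.

4107, 555, 390, 293, 156 bp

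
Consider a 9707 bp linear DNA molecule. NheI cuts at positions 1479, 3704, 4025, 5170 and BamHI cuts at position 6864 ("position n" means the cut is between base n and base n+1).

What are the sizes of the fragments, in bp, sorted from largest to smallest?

2843, 2225, 1694, 1479, 1145, 321 bp

Combined cut positions (sorted): 1479, 3704, 4025, 5170, 6864.
Linear molecule, 5 cuts → 6 fragments:
  1479 − 0 = 1479 bp
  3704 − 1479 = 2225 bp
  4025 − 3704 = 321 bp
  5170 − 4025 = 1145 bp
  6864 − 5170 = 1694 bp
  9707 − 6864 = 2843 bp
Sorted largest to smallest: 2843, 2225, 1694, 1479, 1145, 321 bp.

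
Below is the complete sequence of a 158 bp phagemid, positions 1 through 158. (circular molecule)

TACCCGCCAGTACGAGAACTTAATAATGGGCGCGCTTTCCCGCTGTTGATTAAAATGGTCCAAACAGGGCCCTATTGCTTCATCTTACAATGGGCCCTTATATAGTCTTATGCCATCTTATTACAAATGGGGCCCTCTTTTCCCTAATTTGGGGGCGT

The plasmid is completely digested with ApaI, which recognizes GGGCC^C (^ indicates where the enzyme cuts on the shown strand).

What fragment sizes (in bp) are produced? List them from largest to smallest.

95, 38, 25 bp

ApaI sites (GGGCCC) start at positions 67, 92, 130.
ApaI cuts after base 5 of each site (before the last base), so after positions 71, 96, 134.
Circular molecule, 3 cuts → 3 fragments:
  72–96 → 25 bp
  97–134 → 38 bp
  135–158 then 1–71 → 24 + 71 = 95 bp
Sorted largest to smallest: 95, 38, 25 bp.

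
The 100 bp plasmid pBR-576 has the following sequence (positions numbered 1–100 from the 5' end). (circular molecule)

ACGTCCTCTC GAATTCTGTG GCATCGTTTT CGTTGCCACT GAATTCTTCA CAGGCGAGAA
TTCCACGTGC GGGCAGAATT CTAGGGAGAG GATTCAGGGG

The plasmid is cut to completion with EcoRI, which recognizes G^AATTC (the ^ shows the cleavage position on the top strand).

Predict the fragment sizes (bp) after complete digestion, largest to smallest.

35, 30, 18, 17 bp

EcoRI sites (GAATTC) start at positions 11, 41, 58, 76.
EcoRI cuts after the first base of each site, so after positions 11, 41, 58, 76.
Circular molecule, 4 cuts → 4 fragments:
  12–41 → 30 bp
  42–58 → 17 bp
  59–76 → 18 bp
  77–100 then 1–11 → 24 + 11 = 35 bp
Sorted largest to smallest: 35, 30, 18, 17 bp.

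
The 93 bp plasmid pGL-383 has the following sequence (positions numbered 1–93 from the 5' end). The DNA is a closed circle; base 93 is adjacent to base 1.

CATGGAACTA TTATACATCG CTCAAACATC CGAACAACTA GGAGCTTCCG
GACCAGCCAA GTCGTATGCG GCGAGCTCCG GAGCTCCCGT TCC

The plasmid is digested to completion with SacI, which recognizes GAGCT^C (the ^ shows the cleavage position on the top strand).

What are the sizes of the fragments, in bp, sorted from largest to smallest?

SacI sites (GAGCTC) start at positions 73, 81.
SacI cuts after base 5 of each site (before the last base), so after positions 77, 85.
Circular molecule, 2 cuts → 2 fragments:
  78–85 → 8 bp
  86–93 then 1–77 → 8 + 77 = 85 bp
Sorted largest to smallest: 85, 8 bp.

85, 8 bp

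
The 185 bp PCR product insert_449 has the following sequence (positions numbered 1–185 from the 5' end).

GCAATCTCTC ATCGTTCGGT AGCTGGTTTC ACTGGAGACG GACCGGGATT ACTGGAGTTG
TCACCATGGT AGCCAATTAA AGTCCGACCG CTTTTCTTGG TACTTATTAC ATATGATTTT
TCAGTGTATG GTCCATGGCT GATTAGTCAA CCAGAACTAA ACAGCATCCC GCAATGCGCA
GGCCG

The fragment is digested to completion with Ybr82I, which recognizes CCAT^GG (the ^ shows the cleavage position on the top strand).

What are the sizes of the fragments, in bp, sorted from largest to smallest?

Ybr82I sites (CCATGG) start at positions 64, 133.
Ybr82I cuts after base 4 of each site, so after positions 67, 136.
Linear molecule, 2 cuts → 3 fragments:
  1–67 → 67 bp
  68–136 → 69 bp
  137–185 → 49 bp
Sorted largest to smallest: 69, 67, 49 bp.

69, 67, 49 bp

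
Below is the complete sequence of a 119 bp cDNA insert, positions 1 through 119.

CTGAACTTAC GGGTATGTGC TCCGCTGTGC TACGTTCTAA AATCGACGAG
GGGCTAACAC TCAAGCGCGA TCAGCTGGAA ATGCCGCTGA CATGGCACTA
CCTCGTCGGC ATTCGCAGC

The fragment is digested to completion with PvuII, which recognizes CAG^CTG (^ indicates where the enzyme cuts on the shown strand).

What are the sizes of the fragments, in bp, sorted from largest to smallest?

The PvuII site (CAGCTG) starts at position 72.
PvuII cuts after base 3 of each site, so after position 74.
Linear molecule, 1 cut → 2 fragments:
  1–74 → 74 bp
  75–119 → 45 bp
Sorted largest to smallest: 74, 45 bp.

74, 45 bp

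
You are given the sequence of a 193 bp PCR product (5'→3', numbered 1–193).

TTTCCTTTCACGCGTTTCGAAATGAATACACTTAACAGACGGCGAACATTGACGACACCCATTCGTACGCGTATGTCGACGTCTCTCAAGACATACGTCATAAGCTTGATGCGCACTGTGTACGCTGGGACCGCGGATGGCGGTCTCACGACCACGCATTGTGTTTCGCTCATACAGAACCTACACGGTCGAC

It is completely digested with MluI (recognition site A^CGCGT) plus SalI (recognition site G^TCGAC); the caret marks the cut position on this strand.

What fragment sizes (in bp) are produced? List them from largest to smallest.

MluI sites (ACGCGT) start at positions 10, 67.
MluI cuts after the first base of each site, so after positions 10, 67.
SalI sites (GTCGAC) start at positions 75, 188.
SalI cuts after the first base of each site, so after positions 75, 188.
Combined cut positions: 10, 67, 75, 188.
Linear molecule, 4 cuts → 5 fragments:
  1–10 → 10 bp
  11–67 → 57 bp
  68–75 → 8 bp
  76–188 → 113 bp
  189–193 → 5 bp
Sorted largest to smallest: 113, 57, 10, 8, 5 bp.

113, 57, 10, 8, 5 bp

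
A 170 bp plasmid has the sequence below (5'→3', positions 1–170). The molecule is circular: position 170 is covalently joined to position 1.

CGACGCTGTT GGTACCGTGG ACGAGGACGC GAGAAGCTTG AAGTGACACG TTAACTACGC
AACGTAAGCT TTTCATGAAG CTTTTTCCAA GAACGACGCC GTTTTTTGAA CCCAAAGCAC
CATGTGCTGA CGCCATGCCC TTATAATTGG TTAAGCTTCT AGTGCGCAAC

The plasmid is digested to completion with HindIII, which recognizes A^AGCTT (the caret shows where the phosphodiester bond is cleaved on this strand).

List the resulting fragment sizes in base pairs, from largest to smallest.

75, 51, 32, 12 bp

HindIII sites (AAGCTT) start at positions 34, 66, 78, 153.
HindIII cuts after the first base of each site, so after positions 34, 66, 78, 153.
Circular molecule, 4 cuts → 4 fragments:
  35–66 → 32 bp
  67–78 → 12 bp
  79–153 → 75 bp
  154–170 then 1–34 → 17 + 34 = 51 bp
Sorted largest to smallest: 75, 51, 32, 12 bp.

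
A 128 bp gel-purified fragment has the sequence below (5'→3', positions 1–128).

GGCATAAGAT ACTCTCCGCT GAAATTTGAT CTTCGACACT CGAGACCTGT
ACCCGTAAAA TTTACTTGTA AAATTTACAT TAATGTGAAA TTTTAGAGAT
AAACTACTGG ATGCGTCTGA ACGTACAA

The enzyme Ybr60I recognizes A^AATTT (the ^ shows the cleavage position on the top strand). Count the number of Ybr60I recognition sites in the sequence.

4

AAATTT occurs starting at positions 22, 58, 71, 88.
Ybr60I cuts at 4 sites.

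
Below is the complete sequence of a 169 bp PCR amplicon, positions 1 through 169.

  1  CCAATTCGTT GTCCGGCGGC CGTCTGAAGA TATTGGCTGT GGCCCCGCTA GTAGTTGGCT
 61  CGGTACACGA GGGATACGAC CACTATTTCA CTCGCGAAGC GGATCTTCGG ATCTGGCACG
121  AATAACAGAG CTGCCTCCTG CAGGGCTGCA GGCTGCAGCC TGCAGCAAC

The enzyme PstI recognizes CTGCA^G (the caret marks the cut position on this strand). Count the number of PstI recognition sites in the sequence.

4

CTGCAG occurs starting at positions 138, 146, 153, 160.
PstI cuts at 4 sites.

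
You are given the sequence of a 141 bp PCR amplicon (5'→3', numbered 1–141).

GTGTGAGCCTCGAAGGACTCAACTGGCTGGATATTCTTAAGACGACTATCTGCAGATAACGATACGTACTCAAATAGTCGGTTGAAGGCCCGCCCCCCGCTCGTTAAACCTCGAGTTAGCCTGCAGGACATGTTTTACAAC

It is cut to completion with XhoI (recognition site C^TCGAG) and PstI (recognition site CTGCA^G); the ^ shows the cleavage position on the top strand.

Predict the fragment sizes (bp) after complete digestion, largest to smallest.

The XhoI site (CTCGAG) starts at position 110.
XhoI cuts after the first base of each site, so after position 110.
PstI sites (CTGCAG) start at positions 50, 121.
PstI cuts after base 5 of each site (before the last base), so after positions 54, 125.
Combined cut positions: 54, 110, 125.
Linear molecule, 3 cuts → 4 fragments:
  1–54 → 54 bp
  55–110 → 56 bp
  111–125 → 15 bp
  126–141 → 16 bp
Sorted largest to smallest: 56, 54, 16, 15 bp.

56, 54, 16, 15 bp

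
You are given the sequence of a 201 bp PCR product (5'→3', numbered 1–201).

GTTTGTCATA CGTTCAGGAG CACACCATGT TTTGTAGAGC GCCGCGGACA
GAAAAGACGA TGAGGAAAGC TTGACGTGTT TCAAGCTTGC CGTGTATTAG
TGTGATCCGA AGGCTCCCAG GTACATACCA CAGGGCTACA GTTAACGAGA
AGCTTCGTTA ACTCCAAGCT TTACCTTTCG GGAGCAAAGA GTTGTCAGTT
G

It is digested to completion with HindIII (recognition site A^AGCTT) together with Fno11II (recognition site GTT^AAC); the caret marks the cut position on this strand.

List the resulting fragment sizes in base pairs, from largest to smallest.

67, 60, 35, 16, 9, 7, 7 bp

HindIII sites (AAGCTT) start at positions 67, 83, 150, 166.
HindIII cuts after the first base of each site, so after positions 67, 83, 150, 166.
Fno11II sites (GTTAAC) start at positions 141, 157.
Fno11II cuts after base 3 of each site, so after positions 143, 159.
Combined cut positions: 67, 83, 143, 150, 159, 166.
Linear molecule, 6 cuts → 7 fragments:
  1–67 → 67 bp
  68–83 → 16 bp
  84–143 → 60 bp
  144–150 → 7 bp
  151–159 → 9 bp
  160–166 → 7 bp
  167–201 → 35 bp
Sorted largest to smallest: 67, 60, 35, 16, 9, 7, 7 bp.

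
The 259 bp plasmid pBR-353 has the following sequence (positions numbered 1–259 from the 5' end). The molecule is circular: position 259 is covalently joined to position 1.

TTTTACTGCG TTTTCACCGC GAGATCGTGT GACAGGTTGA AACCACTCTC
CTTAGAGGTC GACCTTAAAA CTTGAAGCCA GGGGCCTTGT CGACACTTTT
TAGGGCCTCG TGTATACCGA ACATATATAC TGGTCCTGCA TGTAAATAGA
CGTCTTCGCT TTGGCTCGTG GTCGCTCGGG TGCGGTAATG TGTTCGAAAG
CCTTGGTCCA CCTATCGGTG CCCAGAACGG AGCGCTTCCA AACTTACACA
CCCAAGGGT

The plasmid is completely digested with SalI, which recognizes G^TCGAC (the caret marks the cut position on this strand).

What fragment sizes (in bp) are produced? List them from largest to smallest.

228, 31 bp

SalI sites (GTCGAC) start at positions 58, 89.
SalI cuts after the first base of each site, so after positions 58, 89.
Circular molecule, 2 cuts → 2 fragments:
  59–89 → 31 bp
  90–259 then 1–58 → 170 + 58 = 228 bp
Sorted largest to smallest: 228, 31 bp.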